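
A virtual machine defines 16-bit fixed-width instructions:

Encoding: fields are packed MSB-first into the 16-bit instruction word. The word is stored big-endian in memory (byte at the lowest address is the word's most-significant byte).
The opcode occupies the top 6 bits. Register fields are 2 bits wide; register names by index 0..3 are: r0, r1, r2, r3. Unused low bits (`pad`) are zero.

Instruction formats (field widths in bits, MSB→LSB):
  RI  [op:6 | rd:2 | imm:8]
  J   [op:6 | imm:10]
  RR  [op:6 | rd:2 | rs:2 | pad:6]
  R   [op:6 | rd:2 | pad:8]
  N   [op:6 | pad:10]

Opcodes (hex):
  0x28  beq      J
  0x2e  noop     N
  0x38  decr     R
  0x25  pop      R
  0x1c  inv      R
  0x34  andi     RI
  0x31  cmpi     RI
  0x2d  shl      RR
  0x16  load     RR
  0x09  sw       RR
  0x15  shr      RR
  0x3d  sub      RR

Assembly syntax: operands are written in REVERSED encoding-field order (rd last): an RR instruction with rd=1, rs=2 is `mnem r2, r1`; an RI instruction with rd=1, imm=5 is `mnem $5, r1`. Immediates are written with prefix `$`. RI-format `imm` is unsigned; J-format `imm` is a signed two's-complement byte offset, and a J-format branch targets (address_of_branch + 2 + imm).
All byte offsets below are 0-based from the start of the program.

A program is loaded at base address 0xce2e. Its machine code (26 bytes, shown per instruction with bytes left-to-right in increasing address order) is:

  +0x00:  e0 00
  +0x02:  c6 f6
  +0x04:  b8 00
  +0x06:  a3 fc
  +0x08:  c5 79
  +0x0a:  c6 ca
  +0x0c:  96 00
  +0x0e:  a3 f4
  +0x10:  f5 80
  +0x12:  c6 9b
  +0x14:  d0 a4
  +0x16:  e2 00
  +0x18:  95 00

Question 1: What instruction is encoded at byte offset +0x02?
@+02  big-endian(c6 f6) = 0xc6f6
  opcode bits[15:10]=0x31: cmpi/RI
  rd@[9:8]=0x2 ⇒ r2
  imm@[7:0]=0xf6 ⇒ $246

cmpi $246, r2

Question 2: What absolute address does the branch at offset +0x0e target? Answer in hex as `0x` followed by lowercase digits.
@+0e  big-endian(a3 f4) = 0xa3f4
  op=0xa3f4>>10=0x28 ⇒ beq (J)
  imm@[9:0]=0x3f4 (s10→-12) ⇒ $-12
  target = base 0xce2e + off 0x0e + 2 + imm -12 = 0xce32

0xce32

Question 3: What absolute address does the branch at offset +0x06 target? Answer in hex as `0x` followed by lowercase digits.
off 0x06: read a3 fc as big → 0xa3fc
  op=0xa3fc>>10=0x28 ⇒ beq (J)
  imm: (w>>0)&0x3ff=0x3fc (s10→-4) → $-4
  target = base 0xce2e + off 0x06 + 2 + imm -4 = 0xce32

0xce32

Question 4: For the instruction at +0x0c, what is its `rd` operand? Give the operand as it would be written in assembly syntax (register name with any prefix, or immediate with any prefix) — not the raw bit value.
@+0c  big-endian(96 00) = 0x9600
  opcode bits[15:10]=0x25: pop/R
  rd: (w>>8)&0x3=0x2 → r2

r2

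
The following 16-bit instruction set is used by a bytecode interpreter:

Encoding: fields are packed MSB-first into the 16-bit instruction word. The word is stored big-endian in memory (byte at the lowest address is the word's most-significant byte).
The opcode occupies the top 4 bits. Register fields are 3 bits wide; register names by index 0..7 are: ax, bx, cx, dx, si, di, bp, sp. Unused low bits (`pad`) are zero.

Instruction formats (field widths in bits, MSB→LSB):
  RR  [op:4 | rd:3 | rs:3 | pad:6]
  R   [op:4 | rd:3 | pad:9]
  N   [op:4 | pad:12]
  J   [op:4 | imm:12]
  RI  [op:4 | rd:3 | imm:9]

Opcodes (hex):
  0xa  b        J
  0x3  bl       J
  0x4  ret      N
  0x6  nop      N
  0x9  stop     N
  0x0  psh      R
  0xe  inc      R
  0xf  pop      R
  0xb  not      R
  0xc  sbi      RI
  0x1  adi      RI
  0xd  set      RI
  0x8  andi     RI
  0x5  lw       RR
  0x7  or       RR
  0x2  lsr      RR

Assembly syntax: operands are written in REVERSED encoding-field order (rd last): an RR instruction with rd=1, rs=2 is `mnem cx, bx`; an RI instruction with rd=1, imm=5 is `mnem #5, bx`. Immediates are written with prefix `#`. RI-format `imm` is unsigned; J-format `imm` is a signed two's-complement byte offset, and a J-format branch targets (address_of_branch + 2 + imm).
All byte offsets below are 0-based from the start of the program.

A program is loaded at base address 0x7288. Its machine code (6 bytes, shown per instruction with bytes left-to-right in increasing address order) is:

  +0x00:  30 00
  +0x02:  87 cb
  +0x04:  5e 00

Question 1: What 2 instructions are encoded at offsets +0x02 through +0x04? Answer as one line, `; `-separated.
andi #459, dx; lw ax, sp

off 0x02: read 87 cb as big → 0x87cb
  top 4b → 0x8 → andi [RI]
  rd: (w>>9)&0x7=0x3 → dx
  imm: (w>>0)&0x1ff=0x1cb → #459
off 0x04: read 5e 00 as big → 0x5e00
  top 4b → 0x5 → lw [RR]
  rd: (w>>9)&0x7=0x7 → sp
  rs: (w>>6)&0x7=0x0 → ax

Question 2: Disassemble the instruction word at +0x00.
@+00  big-endian(30 00) = 0x3000
  opcode bits[15:12]=0x3: bl/J
  imm@[11:0]=0x0 ⇒ #0

bl #0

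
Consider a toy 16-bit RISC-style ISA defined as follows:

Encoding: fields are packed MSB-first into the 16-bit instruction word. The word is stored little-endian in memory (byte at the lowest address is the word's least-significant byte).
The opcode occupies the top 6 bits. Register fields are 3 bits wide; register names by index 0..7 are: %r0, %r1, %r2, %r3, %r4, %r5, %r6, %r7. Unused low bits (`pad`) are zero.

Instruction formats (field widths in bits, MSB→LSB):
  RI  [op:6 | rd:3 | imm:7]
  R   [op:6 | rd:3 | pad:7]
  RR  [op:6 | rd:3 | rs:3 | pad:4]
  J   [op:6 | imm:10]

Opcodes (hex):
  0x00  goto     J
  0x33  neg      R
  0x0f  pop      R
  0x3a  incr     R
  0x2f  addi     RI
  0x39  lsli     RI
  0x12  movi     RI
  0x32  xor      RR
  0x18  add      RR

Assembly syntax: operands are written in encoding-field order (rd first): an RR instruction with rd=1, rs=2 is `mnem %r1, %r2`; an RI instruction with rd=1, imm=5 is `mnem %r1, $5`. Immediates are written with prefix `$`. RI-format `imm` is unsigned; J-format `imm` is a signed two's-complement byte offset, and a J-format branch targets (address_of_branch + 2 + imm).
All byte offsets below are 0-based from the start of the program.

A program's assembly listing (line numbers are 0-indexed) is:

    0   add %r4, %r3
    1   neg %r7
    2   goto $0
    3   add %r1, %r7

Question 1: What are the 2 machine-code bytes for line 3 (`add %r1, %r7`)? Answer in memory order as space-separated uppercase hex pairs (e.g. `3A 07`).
F0 60

3. add fields op=0x18:6|rd=1:3|rs=7:3|pad=0:4 → word 60f0h → f0 60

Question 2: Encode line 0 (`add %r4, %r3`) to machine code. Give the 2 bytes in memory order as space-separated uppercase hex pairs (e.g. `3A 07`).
30 62

0. add fields op=0x18:6|rd=4:3|rs=3:3|pad=0:4 → word 6230h → 30 62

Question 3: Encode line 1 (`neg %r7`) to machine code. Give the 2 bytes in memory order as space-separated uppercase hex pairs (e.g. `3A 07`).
line 1 (neg): pack op=0x33:6|rd=7:3|pad=0:7 = 0xcf80; little→ 80 cf

80 CF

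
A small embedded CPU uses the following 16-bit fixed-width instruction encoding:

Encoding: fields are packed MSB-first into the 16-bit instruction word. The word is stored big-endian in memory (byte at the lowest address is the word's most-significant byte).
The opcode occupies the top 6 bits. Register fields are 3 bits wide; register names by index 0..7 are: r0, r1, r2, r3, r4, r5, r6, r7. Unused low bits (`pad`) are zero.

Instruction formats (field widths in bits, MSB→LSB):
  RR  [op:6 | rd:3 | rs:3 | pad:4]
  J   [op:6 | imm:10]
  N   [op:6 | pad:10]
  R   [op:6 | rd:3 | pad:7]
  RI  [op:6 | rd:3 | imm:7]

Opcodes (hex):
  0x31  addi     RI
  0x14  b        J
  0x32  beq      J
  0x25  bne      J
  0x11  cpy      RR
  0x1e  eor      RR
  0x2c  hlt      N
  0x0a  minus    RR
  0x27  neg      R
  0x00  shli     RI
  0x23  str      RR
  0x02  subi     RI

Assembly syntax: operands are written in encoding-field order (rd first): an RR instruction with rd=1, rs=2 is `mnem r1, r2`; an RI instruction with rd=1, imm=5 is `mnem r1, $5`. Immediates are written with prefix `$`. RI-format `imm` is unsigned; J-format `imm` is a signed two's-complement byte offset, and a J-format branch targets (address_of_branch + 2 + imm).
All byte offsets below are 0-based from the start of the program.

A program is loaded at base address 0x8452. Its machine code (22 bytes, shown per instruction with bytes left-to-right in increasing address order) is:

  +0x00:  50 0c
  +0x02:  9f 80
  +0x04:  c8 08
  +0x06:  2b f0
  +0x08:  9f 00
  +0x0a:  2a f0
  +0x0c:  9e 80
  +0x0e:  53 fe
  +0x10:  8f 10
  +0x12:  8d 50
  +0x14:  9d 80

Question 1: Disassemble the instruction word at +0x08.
off 0x08: read 9f 00 as big → 0x9f00
  top 6b → 0x27 → neg [R]
  rd: (w>>7)&0x7=0x6 → r6

neg r6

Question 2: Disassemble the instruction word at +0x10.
str r6, r1

[10] 8f 10 → 0x8f10
  top 6b → 0x23 → str [RR]
  rd: (w>>7)&0x7=0x6 → r6
  rs: (w>>4)&0x7=0x1 → r1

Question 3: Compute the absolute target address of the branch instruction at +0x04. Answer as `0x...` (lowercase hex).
+0x04: c8 08 ⇒ word 0xc808 (big)
  top 6b → 0x32 → beq [J]
  imm: (w>>0)&0x3ff=0x8 → $8
  target = base 0x8452 + off 0x04 + 2 + imm 8 = 0x8460

0x8460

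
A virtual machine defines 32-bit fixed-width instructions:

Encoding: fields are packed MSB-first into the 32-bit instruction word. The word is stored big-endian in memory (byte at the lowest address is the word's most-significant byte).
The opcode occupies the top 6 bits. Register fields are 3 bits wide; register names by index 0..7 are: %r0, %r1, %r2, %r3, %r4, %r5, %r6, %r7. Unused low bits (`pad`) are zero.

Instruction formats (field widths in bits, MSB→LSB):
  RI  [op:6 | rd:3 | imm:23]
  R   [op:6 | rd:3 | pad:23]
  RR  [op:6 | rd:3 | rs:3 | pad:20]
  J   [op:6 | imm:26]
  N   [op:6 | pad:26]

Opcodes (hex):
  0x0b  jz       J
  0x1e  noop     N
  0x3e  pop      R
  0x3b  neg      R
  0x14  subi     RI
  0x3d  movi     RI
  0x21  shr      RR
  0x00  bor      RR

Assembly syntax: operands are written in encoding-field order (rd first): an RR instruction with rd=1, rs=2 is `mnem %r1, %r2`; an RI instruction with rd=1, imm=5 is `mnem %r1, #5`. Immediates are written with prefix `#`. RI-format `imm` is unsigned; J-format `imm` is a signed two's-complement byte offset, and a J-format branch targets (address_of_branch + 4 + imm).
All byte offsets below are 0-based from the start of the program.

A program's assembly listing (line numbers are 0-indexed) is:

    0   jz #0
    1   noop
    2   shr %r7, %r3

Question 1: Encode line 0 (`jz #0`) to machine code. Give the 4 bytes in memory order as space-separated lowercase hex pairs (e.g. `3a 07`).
L0: jz op=0xb:6|imm=0:26 ⇒ 0x2c000000 ⇒ big 2c 00 00 00

2c 00 00 00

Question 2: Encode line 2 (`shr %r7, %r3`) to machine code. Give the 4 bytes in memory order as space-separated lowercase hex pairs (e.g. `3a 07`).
L2: shr op=0x21:6|rd=7:3|rs=3:3|pad=0:20 ⇒ 0x87b00000 ⇒ big 87 b0 00 00

87 b0 00 00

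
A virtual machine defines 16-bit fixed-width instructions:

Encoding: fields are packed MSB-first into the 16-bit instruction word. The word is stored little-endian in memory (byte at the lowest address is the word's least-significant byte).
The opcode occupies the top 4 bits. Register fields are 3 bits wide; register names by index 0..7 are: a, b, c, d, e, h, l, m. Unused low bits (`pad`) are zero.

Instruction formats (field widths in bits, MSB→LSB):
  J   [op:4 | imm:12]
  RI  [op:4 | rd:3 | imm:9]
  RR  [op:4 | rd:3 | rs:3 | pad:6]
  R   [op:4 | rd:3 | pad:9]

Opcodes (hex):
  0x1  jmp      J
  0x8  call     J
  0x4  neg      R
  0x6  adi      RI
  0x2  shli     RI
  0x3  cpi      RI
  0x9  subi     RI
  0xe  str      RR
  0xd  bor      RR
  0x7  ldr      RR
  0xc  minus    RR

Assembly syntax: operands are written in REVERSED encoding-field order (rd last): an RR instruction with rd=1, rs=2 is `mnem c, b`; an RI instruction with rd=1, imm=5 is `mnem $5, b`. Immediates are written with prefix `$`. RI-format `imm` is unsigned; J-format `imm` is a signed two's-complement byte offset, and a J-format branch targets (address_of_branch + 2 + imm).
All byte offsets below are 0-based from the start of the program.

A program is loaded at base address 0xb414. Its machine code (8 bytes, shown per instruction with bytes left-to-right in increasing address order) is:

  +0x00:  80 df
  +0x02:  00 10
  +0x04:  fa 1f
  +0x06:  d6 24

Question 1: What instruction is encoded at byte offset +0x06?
+0x06: d6 24 ⇒ word 0x24d6 (little)
  opcode bits[15:12]=0x2: shli/RI
  [11:9] rd=2 = c
  [8:0] imm=214 = $214

shli $214, c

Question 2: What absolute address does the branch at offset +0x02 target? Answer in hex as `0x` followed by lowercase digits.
[02] 00 10 → 0x1000
  top 4b → 0x1 → jmp [J]
  [11:0] imm=0 = $0
  target = base 0xb414 + off 0x02 + 2 + imm 0 = 0xb418

0xb418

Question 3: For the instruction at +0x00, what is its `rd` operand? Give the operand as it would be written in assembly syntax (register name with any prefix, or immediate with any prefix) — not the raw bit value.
off 0x00: read 80 df as little → 0xdf80
  opcode bits[15:12]=0xd: bor/RR
  [11:9] rd=7 = m
  [8:6] rs=6 = l

m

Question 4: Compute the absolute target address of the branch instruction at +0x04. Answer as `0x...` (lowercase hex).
0xb414

[04] fa 1f → 0x1ffa
  op=0x1ffa>>12=0x1 ⇒ jmp (J)
  imm@[11:0]=0xffa (s12→-6) ⇒ $-6
  target = base 0xb414 + off 0x04 + 2 + imm -6 = 0xb414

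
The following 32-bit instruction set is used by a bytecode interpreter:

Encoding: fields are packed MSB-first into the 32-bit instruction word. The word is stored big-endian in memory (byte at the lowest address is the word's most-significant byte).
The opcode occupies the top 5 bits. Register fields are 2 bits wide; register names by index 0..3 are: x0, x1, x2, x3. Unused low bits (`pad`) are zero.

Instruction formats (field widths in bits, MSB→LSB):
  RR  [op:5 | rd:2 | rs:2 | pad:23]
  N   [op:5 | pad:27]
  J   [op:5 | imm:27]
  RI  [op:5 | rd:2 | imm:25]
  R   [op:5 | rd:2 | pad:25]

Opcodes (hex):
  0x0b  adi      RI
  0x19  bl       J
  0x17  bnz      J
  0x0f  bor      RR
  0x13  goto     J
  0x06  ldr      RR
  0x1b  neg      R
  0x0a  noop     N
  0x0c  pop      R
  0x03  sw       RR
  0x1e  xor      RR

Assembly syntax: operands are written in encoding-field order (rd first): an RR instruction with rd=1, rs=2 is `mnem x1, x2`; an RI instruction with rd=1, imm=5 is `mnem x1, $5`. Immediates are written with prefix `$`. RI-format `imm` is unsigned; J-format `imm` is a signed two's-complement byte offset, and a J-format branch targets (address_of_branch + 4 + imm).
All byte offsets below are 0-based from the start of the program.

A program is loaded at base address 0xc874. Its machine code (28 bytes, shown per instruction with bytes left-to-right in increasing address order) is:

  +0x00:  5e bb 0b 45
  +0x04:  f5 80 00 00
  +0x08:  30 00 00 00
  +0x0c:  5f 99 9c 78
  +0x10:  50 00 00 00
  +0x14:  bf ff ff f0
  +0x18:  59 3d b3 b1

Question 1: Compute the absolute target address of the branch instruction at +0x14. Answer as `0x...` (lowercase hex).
0xc87c

@+14  big-endian(bf ff ff f0) = 0xbffffff0
  op=0xbffffff0>>27=0x17 ⇒ bnz (J)
  imm@[26:0]=0x7fffff0 (s27→-16) ⇒ $-16
  target = base 0xc874 + off 0x14 + 4 + imm -16 = 0xc87c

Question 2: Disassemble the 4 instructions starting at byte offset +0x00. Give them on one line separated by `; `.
[00] 5e bb 0b 45 → 0x5ebb0b45
  op=0x5ebb0b45>>27=0xb ⇒ adi (RI)
  [26:25] rd=3 = x3
  [24:0] imm=12258117 = $12258117
[04] f5 80 00 00 → 0xf5800000
  op=0xf5800000>>27=0x1e ⇒ xor (RR)
  [26:25] rd=2 = x2
  [24:23] rs=3 = x3
[08] 30 00 00 00 → 0x30000000
  op=0x30000000>>27=0x6 ⇒ ldr (RR)
  [26:25] rd=0 = x0
  [24:23] rs=0 = x0
[0c] 5f 99 9c 78 → 0x5f999c78
  op=0x5f999c78>>27=0xb ⇒ adi (RI)
  [26:25] rd=3 = x3
  [24:0] imm=26844280 = $26844280

adi x3, $12258117; xor x2, x3; ldr x0, x0; adi x3, $26844280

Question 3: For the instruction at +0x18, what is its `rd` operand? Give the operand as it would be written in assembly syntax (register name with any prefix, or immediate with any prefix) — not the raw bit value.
x0

[18] 59 3d b3 b1 → 0x593db3b1
  top 5b → 0xb → adi [RI]
  [26:25] rd=0 = x0
  [24:0] imm=20820913 = $20820913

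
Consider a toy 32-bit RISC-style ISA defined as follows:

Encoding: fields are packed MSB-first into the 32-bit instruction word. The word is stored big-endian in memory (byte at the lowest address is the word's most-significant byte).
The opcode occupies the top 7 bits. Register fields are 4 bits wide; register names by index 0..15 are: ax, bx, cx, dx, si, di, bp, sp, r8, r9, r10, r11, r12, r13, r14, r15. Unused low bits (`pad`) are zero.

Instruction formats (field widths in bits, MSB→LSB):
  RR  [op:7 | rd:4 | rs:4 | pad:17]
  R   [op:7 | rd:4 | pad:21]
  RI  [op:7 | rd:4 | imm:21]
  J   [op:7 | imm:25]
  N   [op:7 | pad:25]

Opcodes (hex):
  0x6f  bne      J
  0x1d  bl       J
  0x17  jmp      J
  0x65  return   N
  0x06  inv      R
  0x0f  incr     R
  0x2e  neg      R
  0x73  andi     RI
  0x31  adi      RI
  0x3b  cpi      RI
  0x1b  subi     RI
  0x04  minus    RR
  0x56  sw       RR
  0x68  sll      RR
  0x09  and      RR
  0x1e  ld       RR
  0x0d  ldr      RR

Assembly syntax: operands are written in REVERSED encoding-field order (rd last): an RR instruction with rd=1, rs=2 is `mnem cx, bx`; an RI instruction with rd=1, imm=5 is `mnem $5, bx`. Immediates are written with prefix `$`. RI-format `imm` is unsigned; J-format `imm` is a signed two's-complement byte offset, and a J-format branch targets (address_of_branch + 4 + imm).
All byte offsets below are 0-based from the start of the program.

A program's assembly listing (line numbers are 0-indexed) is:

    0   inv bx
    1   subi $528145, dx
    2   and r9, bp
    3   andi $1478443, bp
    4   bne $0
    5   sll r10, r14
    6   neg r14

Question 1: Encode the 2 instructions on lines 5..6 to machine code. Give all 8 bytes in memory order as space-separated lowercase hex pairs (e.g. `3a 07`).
line 5 (sll): pack op=0x68:7|rd=14:4|rs=10:4|pad=0:17 = 0xd1d40000; big→ d1 d4 00 00
line 6 (neg): pack op=0x2e:7|rd=14:4|pad=0:21 = 0x5dc00000; big→ 5d c0 00 00

d1 d4 00 00 5d c0 00 00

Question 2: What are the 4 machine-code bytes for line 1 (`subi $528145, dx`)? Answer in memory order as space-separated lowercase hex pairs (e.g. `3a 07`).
L1: subi op=0x1b:7|rd=3:4|imm=528145:21 ⇒ 0x36680f11 ⇒ big 36 68 0f 11

36 68 0f 11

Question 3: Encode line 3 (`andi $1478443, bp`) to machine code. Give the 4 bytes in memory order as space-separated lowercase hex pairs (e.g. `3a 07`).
3. andi fields op=0x73:7|rd=6:4|imm=1478443:21 → word e6d68f2bh → e6 d6 8f 2b

e6 d6 8f 2b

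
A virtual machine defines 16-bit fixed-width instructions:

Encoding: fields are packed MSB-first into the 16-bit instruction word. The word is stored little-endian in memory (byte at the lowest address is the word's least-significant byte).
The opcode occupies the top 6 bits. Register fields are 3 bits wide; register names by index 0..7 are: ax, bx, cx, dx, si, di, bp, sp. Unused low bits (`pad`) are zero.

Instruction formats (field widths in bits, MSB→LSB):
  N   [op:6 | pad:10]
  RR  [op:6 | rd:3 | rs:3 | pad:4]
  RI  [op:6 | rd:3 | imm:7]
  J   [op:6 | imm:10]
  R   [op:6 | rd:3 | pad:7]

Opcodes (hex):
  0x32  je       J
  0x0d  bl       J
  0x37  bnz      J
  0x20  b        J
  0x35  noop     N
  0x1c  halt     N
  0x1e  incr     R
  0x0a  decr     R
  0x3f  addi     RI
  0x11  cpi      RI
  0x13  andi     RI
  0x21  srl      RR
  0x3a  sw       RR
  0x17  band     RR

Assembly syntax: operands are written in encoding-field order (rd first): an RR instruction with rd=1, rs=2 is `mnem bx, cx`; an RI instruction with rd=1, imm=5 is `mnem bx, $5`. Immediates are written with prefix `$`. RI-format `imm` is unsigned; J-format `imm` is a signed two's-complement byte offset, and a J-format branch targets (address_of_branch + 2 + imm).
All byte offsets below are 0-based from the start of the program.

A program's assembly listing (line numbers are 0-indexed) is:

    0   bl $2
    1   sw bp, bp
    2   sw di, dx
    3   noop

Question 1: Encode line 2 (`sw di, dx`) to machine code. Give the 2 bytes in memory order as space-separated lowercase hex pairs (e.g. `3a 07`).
b0 ea

line 2 (sw): pack op=0x3a:6|rd=5:3|rs=3:3|pad=0:4 = 0xeab0; little→ b0 ea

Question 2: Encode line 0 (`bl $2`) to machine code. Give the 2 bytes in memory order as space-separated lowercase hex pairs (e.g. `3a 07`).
02 34

L0: bl op=0xd:6|imm=2:10 ⇒ 0x3402 ⇒ little 02 34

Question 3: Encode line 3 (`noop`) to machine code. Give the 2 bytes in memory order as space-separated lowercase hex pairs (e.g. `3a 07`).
00 d4

L3: noop op=0x35:6|pad=0:10 ⇒ 0xd400 ⇒ little 00 d4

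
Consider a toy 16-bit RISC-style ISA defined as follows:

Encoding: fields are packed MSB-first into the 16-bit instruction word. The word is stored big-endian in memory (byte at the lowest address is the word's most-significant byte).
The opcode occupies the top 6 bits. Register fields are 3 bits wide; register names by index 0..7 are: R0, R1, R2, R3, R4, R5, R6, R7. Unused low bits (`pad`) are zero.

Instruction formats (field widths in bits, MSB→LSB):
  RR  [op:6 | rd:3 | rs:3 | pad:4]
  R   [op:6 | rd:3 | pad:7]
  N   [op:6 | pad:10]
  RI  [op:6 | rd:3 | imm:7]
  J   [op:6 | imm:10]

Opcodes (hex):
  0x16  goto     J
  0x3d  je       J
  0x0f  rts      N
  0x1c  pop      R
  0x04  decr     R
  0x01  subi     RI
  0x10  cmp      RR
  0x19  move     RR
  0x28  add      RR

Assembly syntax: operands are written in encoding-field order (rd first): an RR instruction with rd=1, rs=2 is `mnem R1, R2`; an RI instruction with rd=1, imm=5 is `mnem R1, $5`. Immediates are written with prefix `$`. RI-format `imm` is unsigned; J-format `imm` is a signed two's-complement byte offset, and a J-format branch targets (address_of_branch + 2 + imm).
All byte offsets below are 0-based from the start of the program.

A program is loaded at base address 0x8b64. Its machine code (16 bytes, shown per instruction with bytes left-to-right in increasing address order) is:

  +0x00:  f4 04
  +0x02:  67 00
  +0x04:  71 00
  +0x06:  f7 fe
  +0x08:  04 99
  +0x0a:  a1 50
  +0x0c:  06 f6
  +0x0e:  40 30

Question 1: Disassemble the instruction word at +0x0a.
+0x0a: a1 50 ⇒ word 0xa150 (big)
  op=0xa150>>10=0x28 ⇒ add (RR)
  [9:7] rd=2 = R2
  [6:4] rs=5 = R5

add R2, R5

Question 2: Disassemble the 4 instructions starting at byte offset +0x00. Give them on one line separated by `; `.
je $4; move R6, R0; pop R2; je $-2

off 0x00: read f4 04 as big → 0xf404
  top 6b → 0x3d → je [J]
  [9:0] imm=4 = $4
off 0x02: read 67 00 as big → 0x6700
  top 6b → 0x19 → move [RR]
  [9:7] rd=6 = R6
  [6:4] rs=0 = R0
off 0x04: read 71 00 as big → 0x7100
  top 6b → 0x1c → pop [R]
  [9:7] rd=2 = R2
off 0x06: read f7 fe as big → 0xf7fe
  top 6b → 0x3d → je [J]
  [9:0] imm=1022 (s10→-2) = $-2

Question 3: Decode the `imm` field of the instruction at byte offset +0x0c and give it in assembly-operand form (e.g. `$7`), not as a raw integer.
$118

@+0c  big-endian(06 f6) = 0x06f6
  top 6b → 0x1 → subi [RI]
  [9:7] rd=5 = R5
  [6:0] imm=118 = $118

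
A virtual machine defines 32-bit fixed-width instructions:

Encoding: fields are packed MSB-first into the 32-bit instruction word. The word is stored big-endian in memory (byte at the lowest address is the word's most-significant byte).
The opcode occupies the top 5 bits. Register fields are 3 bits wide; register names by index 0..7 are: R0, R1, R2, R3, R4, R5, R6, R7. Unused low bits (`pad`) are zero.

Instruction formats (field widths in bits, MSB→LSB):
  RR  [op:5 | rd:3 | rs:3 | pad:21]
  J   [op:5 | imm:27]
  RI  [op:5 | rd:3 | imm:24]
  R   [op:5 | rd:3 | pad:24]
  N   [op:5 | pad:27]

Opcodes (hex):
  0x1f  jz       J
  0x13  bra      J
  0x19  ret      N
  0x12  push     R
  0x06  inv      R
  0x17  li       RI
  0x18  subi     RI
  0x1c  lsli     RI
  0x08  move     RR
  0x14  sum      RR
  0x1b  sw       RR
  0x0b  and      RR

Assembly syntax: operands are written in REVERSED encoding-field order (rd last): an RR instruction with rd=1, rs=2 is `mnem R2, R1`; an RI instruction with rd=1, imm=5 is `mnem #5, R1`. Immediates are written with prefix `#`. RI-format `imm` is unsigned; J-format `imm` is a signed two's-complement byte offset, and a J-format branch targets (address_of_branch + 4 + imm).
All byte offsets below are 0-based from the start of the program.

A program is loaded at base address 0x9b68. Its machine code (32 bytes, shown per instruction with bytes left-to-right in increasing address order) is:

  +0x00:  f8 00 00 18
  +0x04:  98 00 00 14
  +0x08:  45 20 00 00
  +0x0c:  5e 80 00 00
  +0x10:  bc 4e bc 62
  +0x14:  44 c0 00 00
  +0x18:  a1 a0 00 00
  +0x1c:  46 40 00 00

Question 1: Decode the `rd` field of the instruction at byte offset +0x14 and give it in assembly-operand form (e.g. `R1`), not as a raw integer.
R4

+0x14: 44 c0 00 00 ⇒ word 0x44c00000 (big)
  top 5b → 0x8 → move [RR]
  [26:24] rd=4 = R4
  [23:21] rs=6 = R6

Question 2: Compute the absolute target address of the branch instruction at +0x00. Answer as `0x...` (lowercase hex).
off 0x00: read f8 00 00 18 as big → 0xf8000018
  opcode bits[31:27]=0x1f: jz/J
  imm@[26:0]=0x18 ⇒ #24
  target = base 0x9b68 + off 0x00 + 4 + imm 24 = 0x9b84

0x9b84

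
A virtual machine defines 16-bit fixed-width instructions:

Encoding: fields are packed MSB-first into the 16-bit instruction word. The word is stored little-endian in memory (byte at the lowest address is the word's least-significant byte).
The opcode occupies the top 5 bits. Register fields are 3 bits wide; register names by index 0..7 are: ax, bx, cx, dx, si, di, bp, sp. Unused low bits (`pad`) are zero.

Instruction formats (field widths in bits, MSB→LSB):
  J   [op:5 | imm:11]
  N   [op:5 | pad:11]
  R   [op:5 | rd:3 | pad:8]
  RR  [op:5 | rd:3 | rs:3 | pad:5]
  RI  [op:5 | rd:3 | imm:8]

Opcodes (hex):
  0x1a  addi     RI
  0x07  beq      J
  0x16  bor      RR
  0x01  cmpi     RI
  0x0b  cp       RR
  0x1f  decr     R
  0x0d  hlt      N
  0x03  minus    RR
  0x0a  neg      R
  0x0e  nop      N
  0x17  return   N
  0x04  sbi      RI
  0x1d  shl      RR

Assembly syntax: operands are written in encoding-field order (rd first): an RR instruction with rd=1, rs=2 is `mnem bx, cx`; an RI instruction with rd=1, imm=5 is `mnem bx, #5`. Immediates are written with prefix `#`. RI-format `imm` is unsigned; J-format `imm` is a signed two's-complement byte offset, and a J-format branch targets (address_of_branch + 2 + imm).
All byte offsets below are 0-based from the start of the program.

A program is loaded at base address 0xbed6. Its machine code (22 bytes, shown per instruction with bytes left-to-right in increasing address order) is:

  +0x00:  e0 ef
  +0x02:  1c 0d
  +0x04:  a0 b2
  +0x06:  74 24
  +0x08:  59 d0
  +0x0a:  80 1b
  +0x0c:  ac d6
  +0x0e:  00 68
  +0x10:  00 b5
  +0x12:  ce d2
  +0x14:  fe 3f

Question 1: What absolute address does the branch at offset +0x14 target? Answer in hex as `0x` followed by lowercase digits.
[14] fe 3f → 0x3ffe
  op=0x3ffe>>11=0x7 ⇒ beq (J)
  imm: (w>>0)&0x7ff=0x7fe (s11→-2) → #-2
  target = base 0xbed6 + off 0x14 + 2 + imm -2 = 0xbeea

0xbeea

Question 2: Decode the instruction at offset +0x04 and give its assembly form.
bor cx, di

[04] a0 b2 → 0xb2a0
  opcode bits[15:11]=0x16: bor/RR
  [10:8] rd=2 = cx
  [7:5] rs=5 = di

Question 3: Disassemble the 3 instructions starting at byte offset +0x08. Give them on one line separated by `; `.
@+08  little-endian(59 d0) = 0xd059
  top 5b → 0x1a → addi [RI]
  rd: (w>>8)&0x7=0x0 → ax
  imm: (w>>0)&0xff=0x59 → #89
@+0a  little-endian(80 1b) = 0x1b80
  top 5b → 0x3 → minus [RR]
  rd: (w>>8)&0x7=0x3 → dx
  rs: (w>>5)&0x7=0x4 → si
@+0c  little-endian(ac d6) = 0xd6ac
  top 5b → 0x1a → addi [RI]
  rd: (w>>8)&0x7=0x6 → bp
  imm: (w>>0)&0xff=0xac → #172

addi ax, #89; minus dx, si; addi bp, #172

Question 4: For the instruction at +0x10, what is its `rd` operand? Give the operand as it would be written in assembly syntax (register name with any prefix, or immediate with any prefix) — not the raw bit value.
di

off 0x10: read 00 b5 as little → 0xb500
  opcode bits[15:11]=0x16: bor/RR
  [10:8] rd=5 = di
  [7:5] rs=0 = ax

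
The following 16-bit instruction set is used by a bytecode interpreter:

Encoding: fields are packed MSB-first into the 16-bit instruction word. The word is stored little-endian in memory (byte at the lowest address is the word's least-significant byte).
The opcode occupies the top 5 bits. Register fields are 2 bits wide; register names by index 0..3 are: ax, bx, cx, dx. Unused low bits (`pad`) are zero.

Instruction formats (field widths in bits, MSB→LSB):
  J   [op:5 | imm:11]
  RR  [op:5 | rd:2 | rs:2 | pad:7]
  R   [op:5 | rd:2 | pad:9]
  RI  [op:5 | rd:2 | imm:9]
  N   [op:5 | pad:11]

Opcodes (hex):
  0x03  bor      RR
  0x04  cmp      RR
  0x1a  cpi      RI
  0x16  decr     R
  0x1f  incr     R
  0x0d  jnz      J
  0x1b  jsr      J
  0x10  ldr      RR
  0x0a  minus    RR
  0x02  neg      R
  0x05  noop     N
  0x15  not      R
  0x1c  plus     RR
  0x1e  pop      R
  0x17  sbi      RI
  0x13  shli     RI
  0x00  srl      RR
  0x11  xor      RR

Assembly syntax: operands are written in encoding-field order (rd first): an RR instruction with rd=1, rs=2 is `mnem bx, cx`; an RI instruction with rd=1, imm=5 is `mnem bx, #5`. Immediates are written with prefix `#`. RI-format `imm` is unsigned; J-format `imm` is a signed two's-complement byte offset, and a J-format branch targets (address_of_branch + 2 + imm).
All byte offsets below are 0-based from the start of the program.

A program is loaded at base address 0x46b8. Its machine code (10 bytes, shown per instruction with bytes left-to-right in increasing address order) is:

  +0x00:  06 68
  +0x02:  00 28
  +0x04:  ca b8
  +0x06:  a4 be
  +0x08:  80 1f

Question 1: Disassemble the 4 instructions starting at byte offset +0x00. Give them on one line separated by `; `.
jnz #6; noop; sbi ax, #202; sbi dx, #164

@+00  little-endian(06 68) = 0x6806
  top 5b → 0xd → jnz [J]
  imm: (w>>0)&0x7ff=0x6 → #6
@+02  little-endian(00 28) = 0x2800
  top 5b → 0x5 → noop [N]
@+04  little-endian(ca b8) = 0xb8ca
  top 5b → 0x17 → sbi [RI]
  rd: (w>>9)&0x3=0x0 → ax
  imm: (w>>0)&0x1ff=0xca → #202
@+06  little-endian(a4 be) = 0xbea4
  top 5b → 0x17 → sbi [RI]
  rd: (w>>9)&0x3=0x3 → dx
  imm: (w>>0)&0x1ff=0xa4 → #164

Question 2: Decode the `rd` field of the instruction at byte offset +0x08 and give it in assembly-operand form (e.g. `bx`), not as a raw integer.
dx

+0x08: 80 1f ⇒ word 0x1f80 (little)
  op=0x1f80>>11=0x3 ⇒ bor (RR)
  [10:9] rd=3 = dx
  [8:7] rs=3 = dx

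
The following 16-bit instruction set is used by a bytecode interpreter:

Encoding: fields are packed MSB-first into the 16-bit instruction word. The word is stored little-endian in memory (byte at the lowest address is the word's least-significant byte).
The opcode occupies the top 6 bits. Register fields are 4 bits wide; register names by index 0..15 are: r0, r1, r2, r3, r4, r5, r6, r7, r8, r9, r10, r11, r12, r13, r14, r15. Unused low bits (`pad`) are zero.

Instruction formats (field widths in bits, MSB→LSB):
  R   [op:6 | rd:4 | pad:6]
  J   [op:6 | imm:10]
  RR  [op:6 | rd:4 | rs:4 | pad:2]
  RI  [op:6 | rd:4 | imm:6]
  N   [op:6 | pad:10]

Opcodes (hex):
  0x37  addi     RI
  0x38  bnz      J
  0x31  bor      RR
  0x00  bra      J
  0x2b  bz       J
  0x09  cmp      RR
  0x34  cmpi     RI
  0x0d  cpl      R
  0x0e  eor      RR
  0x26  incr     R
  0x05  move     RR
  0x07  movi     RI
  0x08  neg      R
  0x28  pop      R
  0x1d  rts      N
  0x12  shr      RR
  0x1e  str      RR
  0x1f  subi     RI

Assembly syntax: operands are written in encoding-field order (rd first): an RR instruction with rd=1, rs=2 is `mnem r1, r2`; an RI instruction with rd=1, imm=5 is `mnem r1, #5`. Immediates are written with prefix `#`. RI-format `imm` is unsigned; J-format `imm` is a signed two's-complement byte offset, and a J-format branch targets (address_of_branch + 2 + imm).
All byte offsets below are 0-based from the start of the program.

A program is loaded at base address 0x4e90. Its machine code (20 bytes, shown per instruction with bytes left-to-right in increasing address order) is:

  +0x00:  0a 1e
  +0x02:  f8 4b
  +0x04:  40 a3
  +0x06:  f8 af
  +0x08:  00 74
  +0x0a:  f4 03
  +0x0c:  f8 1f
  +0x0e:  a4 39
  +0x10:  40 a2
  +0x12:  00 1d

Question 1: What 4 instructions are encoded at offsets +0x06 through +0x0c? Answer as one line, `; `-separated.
bz #-8; rts; bra #-12; movi r15, #56

off 0x06: read f8 af as little → 0xaff8
  opcode bits[15:10]=0x2b: bz/J
  [9:0] imm=1016 (s10→-8) = #-8
off 0x08: read 00 74 as little → 0x7400
  opcode bits[15:10]=0x1d: rts/N
off 0x0a: read f4 03 as little → 0x03f4
  opcode bits[15:10]=0x0: bra/J
  [9:0] imm=1012 (s10→-12) = #-12
off 0x0c: read f8 1f as little → 0x1ff8
  opcode bits[15:10]=0x7: movi/RI
  [9:6] rd=15 = r15
  [5:0] imm=56 = #56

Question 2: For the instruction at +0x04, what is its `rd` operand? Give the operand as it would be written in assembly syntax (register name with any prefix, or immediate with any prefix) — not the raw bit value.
r13

off 0x04: read 40 a3 as little → 0xa340
  op=0xa340>>10=0x28 ⇒ pop (R)
  [9:6] rd=13 = r13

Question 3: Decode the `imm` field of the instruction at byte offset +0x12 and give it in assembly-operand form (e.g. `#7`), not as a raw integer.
#0

+0x12: 00 1d ⇒ word 0x1d00 (little)
  opcode bits[15:10]=0x7: movi/RI
  [9:6] rd=4 = r4
  [5:0] imm=0 = #0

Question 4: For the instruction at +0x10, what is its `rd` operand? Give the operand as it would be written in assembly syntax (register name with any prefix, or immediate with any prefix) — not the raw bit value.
r9

+0x10: 40 a2 ⇒ word 0xa240 (little)
  top 6b → 0x28 → pop [R]
  [9:6] rd=9 = r9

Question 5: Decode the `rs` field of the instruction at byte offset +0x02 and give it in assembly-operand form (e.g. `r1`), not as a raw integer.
off 0x02: read f8 4b as little → 0x4bf8
  op=0x4bf8>>10=0x12 ⇒ shr (RR)
  [9:6] rd=15 = r15
  [5:2] rs=14 = r14

r14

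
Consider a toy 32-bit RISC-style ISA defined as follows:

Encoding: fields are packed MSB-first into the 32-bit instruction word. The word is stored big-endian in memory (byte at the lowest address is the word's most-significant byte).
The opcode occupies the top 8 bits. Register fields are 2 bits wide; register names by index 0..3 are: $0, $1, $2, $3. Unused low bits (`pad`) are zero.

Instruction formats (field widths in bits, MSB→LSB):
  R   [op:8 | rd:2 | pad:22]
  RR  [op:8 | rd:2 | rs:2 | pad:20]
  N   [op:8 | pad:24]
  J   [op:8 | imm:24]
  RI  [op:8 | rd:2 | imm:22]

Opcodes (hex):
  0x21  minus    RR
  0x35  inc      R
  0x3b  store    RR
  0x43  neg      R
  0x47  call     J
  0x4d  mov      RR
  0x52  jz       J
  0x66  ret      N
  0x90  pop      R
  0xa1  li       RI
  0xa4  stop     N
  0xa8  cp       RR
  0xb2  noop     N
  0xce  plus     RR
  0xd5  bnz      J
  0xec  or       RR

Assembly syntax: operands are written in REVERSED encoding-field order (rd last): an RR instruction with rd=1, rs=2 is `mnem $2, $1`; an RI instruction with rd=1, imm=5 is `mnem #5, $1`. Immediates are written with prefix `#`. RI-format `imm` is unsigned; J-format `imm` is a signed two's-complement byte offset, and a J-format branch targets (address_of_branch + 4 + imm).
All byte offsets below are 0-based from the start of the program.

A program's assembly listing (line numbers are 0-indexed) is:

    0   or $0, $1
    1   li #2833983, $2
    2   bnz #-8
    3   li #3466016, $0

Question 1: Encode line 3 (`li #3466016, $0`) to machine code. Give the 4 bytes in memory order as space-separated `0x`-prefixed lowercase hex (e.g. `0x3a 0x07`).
line 3 (li): pack op=0xa1:8|rd=0:2|imm=3466016:22 = 0xa134e320; big→ a1 34 e3 20

0xa1 0x34 0xe3 0x20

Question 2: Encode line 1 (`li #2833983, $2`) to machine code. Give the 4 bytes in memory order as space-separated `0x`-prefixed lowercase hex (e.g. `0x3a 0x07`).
0xa1 0xab 0x3e 0x3f

1. li fields op=0xa1:8|rd=2:2|imm=2833983:22 → word a1ab3e3fh → a1 ab 3e 3f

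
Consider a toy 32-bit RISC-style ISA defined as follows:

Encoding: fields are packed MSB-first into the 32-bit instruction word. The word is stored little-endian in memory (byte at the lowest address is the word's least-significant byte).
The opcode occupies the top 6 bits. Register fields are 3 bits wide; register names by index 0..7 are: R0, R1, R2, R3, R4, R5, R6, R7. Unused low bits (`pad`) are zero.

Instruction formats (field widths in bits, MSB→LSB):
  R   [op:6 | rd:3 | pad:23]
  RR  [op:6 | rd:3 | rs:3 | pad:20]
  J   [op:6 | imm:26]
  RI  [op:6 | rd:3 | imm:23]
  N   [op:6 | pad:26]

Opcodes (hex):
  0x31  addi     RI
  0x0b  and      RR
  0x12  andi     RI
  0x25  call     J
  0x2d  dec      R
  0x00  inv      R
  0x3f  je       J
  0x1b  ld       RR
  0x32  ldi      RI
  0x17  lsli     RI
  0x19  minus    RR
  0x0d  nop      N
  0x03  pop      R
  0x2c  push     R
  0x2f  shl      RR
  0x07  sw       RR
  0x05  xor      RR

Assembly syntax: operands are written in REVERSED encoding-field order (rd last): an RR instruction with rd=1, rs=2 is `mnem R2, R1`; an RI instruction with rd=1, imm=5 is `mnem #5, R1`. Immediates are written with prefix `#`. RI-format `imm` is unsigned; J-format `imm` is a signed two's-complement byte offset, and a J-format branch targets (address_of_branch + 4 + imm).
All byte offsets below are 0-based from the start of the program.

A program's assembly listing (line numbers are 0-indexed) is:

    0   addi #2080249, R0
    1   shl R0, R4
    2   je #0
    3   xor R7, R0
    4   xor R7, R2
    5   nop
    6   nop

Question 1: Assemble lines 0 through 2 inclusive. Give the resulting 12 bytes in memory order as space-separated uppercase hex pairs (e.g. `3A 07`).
F9 BD 1F C4 00 00 00 BE 00 00 00 FC

L0: addi op=0x31:6|rd=0:3|imm=2080249:23 ⇒ 0xc41fbdf9 ⇒ little f9 bd 1f c4
L1: shl op=0x2f:6|rd=4:3|rs=0:3|pad=0:20 ⇒ 0xbe000000 ⇒ little 00 00 00 be
L2: je op=0x3f:6|imm=0:26 ⇒ 0xfc000000 ⇒ little 00 00 00 fc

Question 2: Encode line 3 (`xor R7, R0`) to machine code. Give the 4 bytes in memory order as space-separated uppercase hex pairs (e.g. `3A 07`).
00 00 70 14

L3: xor op=0x5:6|rd=0:3|rs=7:3|pad=0:20 ⇒ 0x14700000 ⇒ little 00 00 70 14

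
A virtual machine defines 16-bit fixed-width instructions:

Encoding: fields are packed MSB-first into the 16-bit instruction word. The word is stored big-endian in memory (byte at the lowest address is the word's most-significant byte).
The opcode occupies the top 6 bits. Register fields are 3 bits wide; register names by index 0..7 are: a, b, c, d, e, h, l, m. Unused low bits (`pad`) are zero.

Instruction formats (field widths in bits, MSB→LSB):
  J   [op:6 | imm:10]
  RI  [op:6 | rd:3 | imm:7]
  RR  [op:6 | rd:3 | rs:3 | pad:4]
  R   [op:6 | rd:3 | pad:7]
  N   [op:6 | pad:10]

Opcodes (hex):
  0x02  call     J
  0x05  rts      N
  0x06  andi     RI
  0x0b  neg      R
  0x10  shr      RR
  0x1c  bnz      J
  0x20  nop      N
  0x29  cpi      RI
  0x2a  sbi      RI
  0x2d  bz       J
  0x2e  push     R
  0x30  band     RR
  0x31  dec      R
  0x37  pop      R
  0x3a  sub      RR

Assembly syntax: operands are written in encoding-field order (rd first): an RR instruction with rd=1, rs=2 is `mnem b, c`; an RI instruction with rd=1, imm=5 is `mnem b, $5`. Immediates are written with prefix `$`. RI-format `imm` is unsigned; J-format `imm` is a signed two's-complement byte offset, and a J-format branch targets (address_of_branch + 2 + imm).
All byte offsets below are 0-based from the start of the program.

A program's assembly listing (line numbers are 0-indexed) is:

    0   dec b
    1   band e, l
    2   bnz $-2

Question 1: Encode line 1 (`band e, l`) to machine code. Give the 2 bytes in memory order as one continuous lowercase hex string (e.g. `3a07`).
1. band fields op=0x30:6|rd=4:3|rs=6:3|pad=0:4 → word c260h → c2 60

c260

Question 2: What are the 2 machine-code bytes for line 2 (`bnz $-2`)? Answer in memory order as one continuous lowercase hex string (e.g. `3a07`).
73fe

line 2 (bnz): pack op=0x1c:6|imm=-2:10 = 0x73fe; big→ 73 fe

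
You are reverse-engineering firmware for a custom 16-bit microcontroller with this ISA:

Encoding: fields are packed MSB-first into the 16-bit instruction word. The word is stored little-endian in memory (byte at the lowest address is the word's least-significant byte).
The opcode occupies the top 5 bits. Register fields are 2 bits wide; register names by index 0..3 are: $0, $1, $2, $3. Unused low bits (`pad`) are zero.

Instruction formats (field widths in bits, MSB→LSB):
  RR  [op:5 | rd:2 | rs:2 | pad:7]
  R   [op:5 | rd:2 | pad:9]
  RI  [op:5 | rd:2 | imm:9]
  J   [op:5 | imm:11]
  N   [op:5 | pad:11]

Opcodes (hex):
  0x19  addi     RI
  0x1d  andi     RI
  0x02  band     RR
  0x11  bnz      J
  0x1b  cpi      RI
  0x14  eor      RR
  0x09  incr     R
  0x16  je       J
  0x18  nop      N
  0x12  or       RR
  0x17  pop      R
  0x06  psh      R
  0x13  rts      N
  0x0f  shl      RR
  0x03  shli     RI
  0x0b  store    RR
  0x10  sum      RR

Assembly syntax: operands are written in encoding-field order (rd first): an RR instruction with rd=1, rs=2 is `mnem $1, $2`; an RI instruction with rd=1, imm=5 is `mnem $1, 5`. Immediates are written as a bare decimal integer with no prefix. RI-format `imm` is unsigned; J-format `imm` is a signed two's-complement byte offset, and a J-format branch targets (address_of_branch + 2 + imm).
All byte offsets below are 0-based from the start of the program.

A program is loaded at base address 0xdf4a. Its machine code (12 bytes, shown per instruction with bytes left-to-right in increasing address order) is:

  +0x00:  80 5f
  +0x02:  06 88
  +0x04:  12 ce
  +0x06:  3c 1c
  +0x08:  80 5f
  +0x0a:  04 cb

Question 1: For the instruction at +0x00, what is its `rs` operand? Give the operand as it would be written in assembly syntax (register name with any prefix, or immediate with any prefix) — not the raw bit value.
$3

off 0x00: read 80 5f as little → 0x5f80
  op=0x5f80>>11=0xb ⇒ store (RR)
  rd: (w>>9)&0x3=0x3 → $3
  rs: (w>>7)&0x3=0x3 → $3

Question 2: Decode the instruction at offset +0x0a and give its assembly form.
[0a] 04 cb → 0xcb04
  top 5b → 0x19 → addi [RI]
  rd@[10:9]=0x1 ⇒ $1
  imm@[8:0]=0x104 ⇒ 260

addi $1, 260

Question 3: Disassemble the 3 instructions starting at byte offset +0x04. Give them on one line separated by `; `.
[04] 12 ce → 0xce12
  opcode bits[15:11]=0x19: addi/RI
  [10:9] rd=3 = $3
  [8:0] imm=18 = 18
[06] 3c 1c → 0x1c3c
  opcode bits[15:11]=0x3: shli/RI
  [10:9] rd=2 = $2
  [8:0] imm=60 = 60
[08] 80 5f → 0x5f80
  opcode bits[15:11]=0xb: store/RR
  [10:9] rd=3 = $3
  [8:7] rs=3 = $3

addi $3, 18; shli $2, 60; store $3, $3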